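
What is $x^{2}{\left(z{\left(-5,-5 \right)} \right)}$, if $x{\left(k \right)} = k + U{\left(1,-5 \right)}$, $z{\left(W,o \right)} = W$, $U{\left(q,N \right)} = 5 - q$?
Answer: $1$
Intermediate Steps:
$x{\left(k \right)} = 4 + k$ ($x{\left(k \right)} = k + \left(5 - 1\right) = k + 4 = 4 + k$)
$x^{2}{\left(z{\left(-5,-5 \right)} \right)} = \left(4 - 5\right)^{2} = \left(-1\right)^{2} = 1$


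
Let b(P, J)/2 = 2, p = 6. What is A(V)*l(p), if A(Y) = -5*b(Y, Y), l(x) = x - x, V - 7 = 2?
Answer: 0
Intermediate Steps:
V = 9 (V = 7 + 2 = 9)
b(P, J) = 4 (b(P, J) = 2*2 = 4)
l(x) = 0
A(Y) = -20 (A(Y) = -5*4 = -20)
A(V)*l(p) = -20*0 = 0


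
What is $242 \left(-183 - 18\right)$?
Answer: $-48642$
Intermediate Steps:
$242 \left(-183 - 18\right) = 242 \left(-201\right) = -48642$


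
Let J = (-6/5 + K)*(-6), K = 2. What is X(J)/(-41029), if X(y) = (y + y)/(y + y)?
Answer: -1/41029 ≈ -2.4373e-5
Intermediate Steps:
J = -24/5 (J = (-6/5 + 2)*(-6) = (⅘)*(-6) = -24/5 ≈ -4.8000)
X(y) = 1 (X(y) = (2*y)/((2*y)) = (2*y)*(1/(2*y)) = 1)
X(J)/(-41029) = 1/(-41029) = 1*(-1/41029) = -1/41029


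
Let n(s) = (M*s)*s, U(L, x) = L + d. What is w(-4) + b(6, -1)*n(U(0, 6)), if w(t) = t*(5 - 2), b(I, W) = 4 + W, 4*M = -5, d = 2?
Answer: -27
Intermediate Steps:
M = -5/4 (M = (¼)*(-5) = -5/4 ≈ -1.2500)
U(L, x) = 2 + L (U(L, x) = L + 2 = 2 + L)
w(t) = 3*t (w(t) = t*3 = 3*t)
n(s) = -5*s²/4 (n(s) = (-5*s/4)*s = -5*s²/4)
w(-4) + b(6, -1)*n(U(0, 6)) = 3*(-4) + (4 - 1)*(-5*(2 + 0)²/4) = -12 + 3*(-5/4*2²) = -12 + 3*(-5/4*4) = -12 + 3*(-5) = -12 - 15 = -27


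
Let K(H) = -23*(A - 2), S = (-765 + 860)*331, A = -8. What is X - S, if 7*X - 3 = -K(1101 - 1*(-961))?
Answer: -220342/7 ≈ -31477.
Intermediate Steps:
S = 31445 (S = 95*331 = 31445)
K(H) = 230 (K(H) = -23*(-8 - 2) = -23*(-10) = 230)
X = -227/7 (X = 3/7 + (-1*230)/7 = 3/7 + (⅐)*(-230) = 3/7 - 230/7 = -227/7 ≈ -32.429)
X - S = -227/7 - 1*31445 = -227/7 - 31445 = -220342/7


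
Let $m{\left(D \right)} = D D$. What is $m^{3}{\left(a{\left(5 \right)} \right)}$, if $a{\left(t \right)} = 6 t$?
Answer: $729000000$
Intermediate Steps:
$m{\left(D \right)} = D^{2}$
$m^{3}{\left(a{\left(5 \right)} \right)} = \left(\left(6 \cdot 5\right)^{2}\right)^{3} = \left(30^{2}\right)^{3} = 900^{3} = 729000000$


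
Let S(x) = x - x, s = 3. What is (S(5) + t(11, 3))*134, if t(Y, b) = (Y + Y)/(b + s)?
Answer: 1474/3 ≈ 491.33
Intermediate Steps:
t(Y, b) = 2*Y/(3 + b) (t(Y, b) = (Y + Y)/(b + 3) = (2*Y)/(3 + b) = 2*Y/(3 + b))
S(x) = 0
(S(5) + t(11, 3))*134 = (0 + 2*11/(3 + 3))*134 = (0 + 2*11/6)*134 = (0 + 2*11*(⅙))*134 = (0 + 11/3)*134 = (11/3)*134 = 1474/3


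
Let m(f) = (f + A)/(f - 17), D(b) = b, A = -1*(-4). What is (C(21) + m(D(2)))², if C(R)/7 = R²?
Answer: 238177489/25 ≈ 9.5271e+6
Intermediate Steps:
A = 4
C(R) = 7*R²
m(f) = (4 + f)/(-17 + f) (m(f) = (f + 4)/(f - 17) = (4 + f)/(-17 + f))
(C(21) + m(D(2)))² = (7*21² + (4 + 2)/(-17 + 2))² = (7*441 + 6/(-15))² = (3087 - 1/15*6)² = (3087 - ⅖)² = (15433/5)² = 238177489/25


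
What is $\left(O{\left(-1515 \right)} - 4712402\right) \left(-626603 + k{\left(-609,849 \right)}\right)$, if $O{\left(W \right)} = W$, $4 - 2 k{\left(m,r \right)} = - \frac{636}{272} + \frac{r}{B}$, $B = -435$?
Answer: $\frac{58247654098652057}{19720} \approx 2.9537 \cdot 10^{12}$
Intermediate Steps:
$k{\left(m,r \right)} = \frac{431}{136} + \frac{r}{870}$ ($k{\left(m,r \right)} = 2 - \frac{- \frac{636}{272} + \frac{r}{-435}}{2} = 2 - \frac{\left(-636\right) \frac{1}{272} + r \left(- \frac{1}{435}\right)}{2} = 2 - \frac{- \frac{159}{68} - \frac{r}{435}}{2} = 2 + \left(\frac{159}{136} + \frac{r}{870}\right) = \frac{431}{136} + \frac{r}{870}$)
$\left(O{\left(-1515 \right)} - 4712402\right) \left(-626603 + k{\left(-609,849 \right)}\right) = \left(-1515 - 4712402\right) \left(-626603 + \left(\frac{431}{136} + \frac{1}{870} \cdot 849\right)\right) = - 4713917 \left(-626603 + \left(\frac{431}{136} + \frac{283}{290}\right)\right) = - 4713917 \left(-626603 + \frac{81739}{19720}\right) = \left(-4713917\right) \left(- \frac{12356529421}{19720}\right) = \frac{58247654098652057}{19720}$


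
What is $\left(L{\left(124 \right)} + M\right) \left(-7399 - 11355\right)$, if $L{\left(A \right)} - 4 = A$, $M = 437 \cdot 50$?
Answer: $-412175412$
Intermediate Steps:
$M = 21850$
$L{\left(A \right)} = 4 + A$
$\left(L{\left(124 \right)} + M\right) \left(-7399 - 11355\right) = \left(\left(4 + 124\right) + 21850\right) \left(-7399 - 11355\right) = \left(128 + 21850\right) \left(-18754\right) = 21978 \left(-18754\right) = -412175412$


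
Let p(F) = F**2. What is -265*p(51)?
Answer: -689265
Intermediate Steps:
-265*p(51) = -265*51**2 = -265*2601 = -689265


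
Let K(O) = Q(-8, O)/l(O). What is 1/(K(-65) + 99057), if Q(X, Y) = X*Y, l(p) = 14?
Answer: 7/693659 ≈ 1.0091e-5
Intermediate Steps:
K(O) = -4*O/7 (K(O) = -8*O/14 = -8*O*(1/14) = -4*O/7)
1/(K(-65) + 99057) = 1/(-4/7*(-65) + 99057) = 1/(260/7 + 99057) = 1/(693659/7) = 7/693659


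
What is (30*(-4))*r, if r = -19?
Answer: 2280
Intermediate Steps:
(30*(-4))*r = (30*(-4))*(-19) = -120*(-19) = 2280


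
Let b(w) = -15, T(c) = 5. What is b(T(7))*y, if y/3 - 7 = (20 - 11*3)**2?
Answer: -7920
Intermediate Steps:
y = 528 (y = 21 + 3*(20 - 11*3)**2 = 21 + 3*(20 - 33)**2 = 21 + 3*(-13)**2 = 21 + 3*169 = 21 + 507 = 528)
b(T(7))*y = -15*528 = -7920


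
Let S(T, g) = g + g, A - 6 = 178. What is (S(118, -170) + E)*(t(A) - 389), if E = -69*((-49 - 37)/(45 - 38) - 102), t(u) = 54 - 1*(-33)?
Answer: -15951640/7 ≈ -2.2788e+6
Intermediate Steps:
A = 184 (A = 6 + 178 = 184)
S(T, g) = 2*g
t(u) = 87 (t(u) = 54 + 33 = 87)
E = 55200/7 (E = -69*(-86/7 - 102) = -69*(-800/7) = 55200/7 ≈ 7885.7)
(S(118, -170) + E)*(t(A) - 389) = (2*(-170) + 55200/7)*(87 - 389) = (-340 + 55200/7)*(-302) = (52820/7)*(-302) = -15951640/7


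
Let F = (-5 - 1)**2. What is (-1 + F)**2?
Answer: 1225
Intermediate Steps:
F = 36 (F = (-6)**2 = 36)
(-1 + F)**2 = (-1 + 36)**2 = 35**2 = 1225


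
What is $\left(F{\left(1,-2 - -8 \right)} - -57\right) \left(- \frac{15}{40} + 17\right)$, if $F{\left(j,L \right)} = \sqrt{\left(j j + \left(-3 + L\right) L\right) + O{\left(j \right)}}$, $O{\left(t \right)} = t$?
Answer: $\frac{7581}{8} + \frac{133 \sqrt{5}}{4} \approx 1022.0$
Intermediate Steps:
$F{\left(j,L \right)} = \sqrt{j + j^{2} + L \left(-3 + L\right)}$ ($F{\left(j,L \right)} = \sqrt{\left(j j + \left(-3 + L\right) L\right) + j} = \sqrt{\left(j^{2} + L \left(-3 + L\right)\right) + j} = \sqrt{j + j^{2} + L \left(-3 + L\right)}$)
$\left(F{\left(1,-2 - -8 \right)} - -57\right) \left(- \frac{15}{40} + 17\right) = \left(\sqrt{1 + \left(-2 - -8\right)^{2} + 1^{2} - 3 \left(-2 - -8\right)} - -57\right) \left(- \frac{15}{40} + 17\right) = \left(\sqrt{1 + \left(-2 + 8\right)^{2} + 1 - 3 \left(-2 + 8\right)} + 57\right) \left(\left(-15\right) \frac{1}{40} + 17\right) = \left(\sqrt{1 + 6^{2} + 1 - 18} + 57\right) \left(- \frac{3}{8} + 17\right) = \left(\sqrt{1 + 36 + 1 - 18} + 57\right) \frac{133}{8} = \left(\sqrt{20} + 57\right) \frac{133}{8} = \left(2 \sqrt{5} + 57\right) \frac{133}{8} = \left(57 + 2 \sqrt{5}\right) \frac{133}{8} = \frac{7581}{8} + \frac{133 \sqrt{5}}{4}$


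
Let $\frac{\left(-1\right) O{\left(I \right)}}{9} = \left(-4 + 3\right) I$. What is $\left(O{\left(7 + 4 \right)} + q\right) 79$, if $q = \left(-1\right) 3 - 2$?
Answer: $7426$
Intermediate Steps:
$O{\left(I \right)} = 9 I$ ($O{\left(I \right)} = - 9 \left(-4 + 3\right) I = - 9 \left(- I\right) = 9 I$)
$q = -5$ ($q = -3 - 2 = -5$)
$\left(O{\left(7 + 4 \right)} + q\right) 79 = \left(9 \left(7 + 4\right) - 5\right) 79 = \left(9 \cdot 11 - 5\right) 79 = \left(99 - 5\right) 79 = 94 \cdot 79 = 7426$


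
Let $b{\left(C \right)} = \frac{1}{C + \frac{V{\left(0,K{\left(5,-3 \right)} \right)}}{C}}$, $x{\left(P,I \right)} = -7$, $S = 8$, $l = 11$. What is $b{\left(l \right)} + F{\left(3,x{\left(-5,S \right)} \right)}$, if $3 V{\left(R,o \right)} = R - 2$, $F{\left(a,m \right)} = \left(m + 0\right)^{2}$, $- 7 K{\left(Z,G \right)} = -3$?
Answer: $\frac{17722}{361} \approx 49.091$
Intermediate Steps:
$K{\left(Z,G \right)} = \frac{3}{7}$ ($K{\left(Z,G \right)} = \left(- \frac{1}{7}\right) \left(-3\right) = \frac{3}{7}$)
$F{\left(a,m \right)} = m^{2}$
$V{\left(R,o \right)} = - \frac{2}{3} + \frac{R}{3}$ ($V{\left(R,o \right)} = \frac{R - 2}{3} = \frac{-2 + R}{3} = - \frac{2}{3} + \frac{R}{3}$)
$b{\left(C \right)} = \frac{1}{C - \frac{2}{3 C}}$ ($b{\left(C \right)} = \frac{1}{C + \frac{- \frac{2}{3} + \frac{1}{3} \cdot 0}{C}} = \frac{1}{C + \frac{- \frac{2}{3} + 0}{C}} = \frac{1}{C - \frac{2}{3 C}}$)
$b{\left(l \right)} + F{\left(3,x{\left(-5,S \right)} \right)} = 3 \cdot 11 \frac{1}{-2 + 3 \cdot 11^{2}} + \left(-7\right)^{2} = 3 \cdot 11 \frac{1}{-2 + 3 \cdot 121} + 49 = 3 \cdot 11 \frac{1}{-2 + 363} + 49 = 3 \cdot 11 \cdot \frac{1}{361} + 49 = \frac{33}{361} + 49 = \frac{17722}{361}$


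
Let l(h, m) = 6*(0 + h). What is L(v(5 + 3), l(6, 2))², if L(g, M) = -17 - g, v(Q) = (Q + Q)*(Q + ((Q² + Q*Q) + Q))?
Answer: 5387041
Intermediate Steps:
v(Q) = 2*Q*(2*Q + 2*Q²) (v(Q) = (2*Q)*(Q + ((Q² + Q²) + Q)) = (2*Q)*(Q + (2*Q² + Q)) = (2*Q)*(Q + (Q + 2*Q²)) = (2*Q)*(2*Q + 2*Q²) = 2*Q*(2*Q + 2*Q²))
l(h, m) = 6*h
L(v(5 + 3), l(6, 2))² = (-17 - 4*(5 + 3)²*(1 + (5 + 3)))² = (-17 - 4*8²*(1 + 8))² = (-17 - 4*64*9)² = (-17 - 1*2304)² = (-17 - 2304)² = (-2321)² = 5387041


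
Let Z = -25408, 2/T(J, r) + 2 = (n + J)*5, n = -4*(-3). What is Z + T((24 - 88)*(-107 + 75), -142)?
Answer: -130825791/5149 ≈ -25408.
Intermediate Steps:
n = 12
T(J, r) = 2/(58 + 5*J) (T(J, r) = 2/(-2 + (12 + J)*5) = 2/(-2 + (60 + 5*J)) = 2/(58 + 5*J))
Z + T((24 - 88)*(-107 + 75), -142) = -25408 + 2/(58 + 5*((24 - 88)*(-107 + 75))) = -25408 + 2/(58 + 5*(-64*(-32))) = -25408 + 2/(58 + 5*2048) = -25408 + 2/(58 + 10240) = -25408 + 2/10298 = -25408 + 2*(1/10298) = -25408 + 1/5149 = -130825791/5149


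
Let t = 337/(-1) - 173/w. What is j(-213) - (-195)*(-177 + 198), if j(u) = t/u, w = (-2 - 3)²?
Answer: 7271491/1775 ≈ 4096.6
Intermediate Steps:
w = 25 (w = (-5)² = 25)
t = -8598/25 (t = 337/(-1) - 173/25 = 337*(-1) - 173*1/25 = -337 - 173/25 = -8598/25 ≈ -343.92)
j(u) = -8598/(25*u)
j(-213) - (-195)*(-177 + 198) = -8598/25/(-213) - (-195)*(-177 + 198) = -8598/25*(-1/213) - (-195)*21 = 2866/1775 - 1*(-4095) = 2866/1775 + 4095 = 7271491/1775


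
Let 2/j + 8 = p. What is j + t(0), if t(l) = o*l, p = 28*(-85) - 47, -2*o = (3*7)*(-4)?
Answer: -2/2435 ≈ -0.00082135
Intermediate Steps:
o = 42 (o = -3*7*(-4)/2 = -21*(-4)/2 = -1/2*(-84) = 42)
p = -2427 (p = -2380 - 47 = -2427)
t(l) = 42*l
j = -2/2435 (j = 2/(-8 - 2427) = 2/(-2435) = 2*(-1/2435) = -2/2435 ≈ -0.00082135)
j + t(0) = -2/2435 + 42*0 = -2/2435 + 0 = -2/2435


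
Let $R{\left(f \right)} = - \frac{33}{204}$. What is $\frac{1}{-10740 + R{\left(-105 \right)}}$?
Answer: $- \frac{68}{730331} \approx -9.3109 \cdot 10^{-5}$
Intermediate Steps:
$R{\left(f \right)} = - \frac{11}{68}$ ($R{\left(f \right)} = \left(-33\right) \frac{1}{204} = - \frac{11}{68}$)
$\frac{1}{-10740 + R{\left(-105 \right)}} = \frac{1}{-10740 - \frac{11}{68}} = \frac{1}{- \frac{730331}{68}} = - \frac{68}{730331}$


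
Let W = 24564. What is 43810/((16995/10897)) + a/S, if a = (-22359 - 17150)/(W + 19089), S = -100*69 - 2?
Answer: 9589103306256725/341364975798 ≈ 28090.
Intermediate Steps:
S = -6902 (S = -6900 - 2 = -6902)
a = -39509/43653 (a = (-22359 - 17150)/(24564 + 19089) = -39509/43653 ≈ -0.90507)
43810/((16995/10897)) + a/S = 43810/((16995/10897)) - 39509/43653/(-6902) = 43810/((16995*(1/10897))) - 39509/43653*(-1/6902) = 43810/(16995/10897) + 39509/301293006 = 43810*(10897/16995) + 39509/301293006 = 95479514/3399 + 39509/301293006 = 9589103306256725/341364975798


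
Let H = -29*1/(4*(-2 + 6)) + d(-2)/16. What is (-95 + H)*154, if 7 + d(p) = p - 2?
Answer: -15015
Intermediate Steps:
d(p) = -9 + p (d(p) = -7 + (p - 2) = -7 + (-2 + p) = -9 + p)
H = -5/2 (H = -29*1/(4*(-2 + 6)) + (-9 - 2)/16 = -29/(4*4) - 11*1/16 = -29/16 - 11/16 = -5/2 ≈ -2.5000)
(-95 + H)*154 = (-95 - 5/2)*154 = -195/2*154 = -15015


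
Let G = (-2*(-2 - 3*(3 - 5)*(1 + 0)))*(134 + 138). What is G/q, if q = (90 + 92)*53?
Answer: -1088/4823 ≈ -0.22559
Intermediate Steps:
q = 9646 (q = 182*53 = 9646)
G = -2176 (G = -2*(-2 - (-6))*272 = -2*(-2 - 3*(-2))*272 = -2*(-2 + 6)*272 = -2*4*272 = -8*272 = -2176)
G/q = -2176/9646 = -2176*1/9646 = -1088/4823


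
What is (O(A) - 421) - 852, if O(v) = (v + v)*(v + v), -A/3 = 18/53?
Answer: -3564193/2809 ≈ -1268.8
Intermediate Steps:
A = -54/53 ≈ -1.0189
O(v) = 4*v² (O(v) = (2*v)*(2*v) = 4*v²)
(O(A) - 421) - 852 = (4*(-54/53)² - 421) - 852 = (4*(2916/2809) - 421) - 852 = (11664/2809 - 421) - 852 = -1170925/2809 - 852 = -3564193/2809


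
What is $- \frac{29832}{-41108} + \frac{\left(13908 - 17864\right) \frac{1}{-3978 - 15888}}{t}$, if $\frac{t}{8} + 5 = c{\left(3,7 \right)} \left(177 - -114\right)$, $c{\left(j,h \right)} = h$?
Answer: $\frac{14003138515}{19295766336} \approx 0.72571$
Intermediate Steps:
$t = 16256$ ($t = -40 + 8 \cdot 7 \left(177 - -114\right) = -40 + 8 \cdot 7 \left(177 + 114\right) = -40 + 8 \cdot 7 \cdot 291 = -40 + 8 \cdot 2037 = -40 + 16296 = 16256$)
$- \frac{29832}{-41108} + \frac{\left(13908 - 17864\right) \frac{1}{-3978 - 15888}}{t} = - \frac{29832}{-41108} + \frac{\left(13908 - 17864\right) \frac{1}{-3978 - 15888}}{16256} = \left(-29832\right) \left(- \frac{1}{41108}\right) + - \frac{3956}{-19866} \cdot \frac{1}{16256} = \frac{7458}{10277} + \left(-3956\right) \left(- \frac{1}{19866}\right) \frac{1}{16256} = \frac{7458}{10277} + \frac{46}{231} \cdot \frac{1}{16256} = \frac{7458}{10277} + \frac{23}{1877568} = \frac{14003138515}{19295766336}$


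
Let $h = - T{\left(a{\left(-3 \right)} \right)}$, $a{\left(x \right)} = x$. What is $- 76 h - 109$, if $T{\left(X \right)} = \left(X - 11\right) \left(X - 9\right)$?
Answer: $12659$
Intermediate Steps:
$T{\left(X \right)} = \left(-11 + X\right) \left(-9 + X\right)$
$h = -168$ ($h = - (99 + \left(-3\right)^{2} - -60) = - (99 + 9 + 60) = \left(-1\right) 168 = -168$)
$- 76 h - 109 = \left(-76\right) \left(-168\right) - 109 = 12768 - 109 = 12659$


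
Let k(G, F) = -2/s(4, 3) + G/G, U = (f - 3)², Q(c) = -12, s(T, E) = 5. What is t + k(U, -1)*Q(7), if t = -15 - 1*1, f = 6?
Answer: -116/5 ≈ -23.200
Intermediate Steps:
U = 9 (U = (6 - 3)² = 3² = 9)
k(G, F) = ⅗ (k(G, F) = -2/5 + G/G = -2*⅕ + 1 = -⅖ + 1 = ⅗)
t = -16 (t = -15 - 1 = -16)
t + k(U, -1)*Q(7) = -16 + (⅗)*(-12) = -16 - 36/5 = -116/5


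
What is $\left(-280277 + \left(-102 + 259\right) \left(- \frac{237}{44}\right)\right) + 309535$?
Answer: $\frac{1250143}{44} \approx 28412.0$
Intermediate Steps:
$\left(-280277 + \left(-102 + 259\right) \left(- \frac{237}{44}\right)\right) + 309535 = \left(-280277 + 157 \left(\left(-237\right) \frac{1}{44}\right)\right) + 309535 = \left(-280277 + 157 \left(- \frac{237}{44}\right)\right) + 309535 = \left(-280277 - \frac{37209}{44}\right) + 309535 = - \frac{12369397}{44} + 309535 = \frac{1250143}{44}$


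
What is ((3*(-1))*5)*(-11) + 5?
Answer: 170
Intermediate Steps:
((3*(-1))*5)*(-11) + 5 = -3*5*(-11) + 5 = -15*(-11) + 5 = 165 + 5 = 170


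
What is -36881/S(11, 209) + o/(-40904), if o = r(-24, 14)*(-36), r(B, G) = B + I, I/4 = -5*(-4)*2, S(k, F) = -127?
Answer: 188650277/649351 ≈ 290.52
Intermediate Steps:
I = 160 (I = 4*(-5*(-4)*2) = 4*(20*2) = 4*40 = 160)
r(B, G) = 160 + B (r(B, G) = B + 160 = 160 + B)
o = -4896 (o = (160 - 24)*(-36) = 136*(-36) = -4896)
-36881/S(11, 209) + o/(-40904) = -36881/(-127) - 4896/(-40904) = -36881*(-1/127) - 4896*(-1/40904) = 36881/127 + 612/5113 = 188650277/649351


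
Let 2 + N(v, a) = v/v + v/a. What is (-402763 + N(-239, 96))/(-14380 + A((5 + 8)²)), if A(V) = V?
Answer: 38665583/1364256 ≈ 28.342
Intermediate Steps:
N(v, a) = -1 + v/a (N(v, a) = -2 + (v/v + v/a) = -2 + (1 + v/a) = -1 + v/a)
(-402763 + N(-239, 96))/(-14380 + A((5 + 8)²)) = (-402763 + (-239 - 1*96)/96)/(-14380 + (5 + 8)²) = (-402763 + (-239 - 96)/96)/(-14380 + 13²) = (-402763 + (1/96)*(-335))/(-14380 + 169) = (-402763 - 335/96)/(-14211) = -38665583/96*(-1/14211) = 38665583/1364256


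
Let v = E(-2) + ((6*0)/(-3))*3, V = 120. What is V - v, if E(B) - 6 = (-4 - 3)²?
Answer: 65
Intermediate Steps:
E(B) = 55 (E(B) = 6 + (-4 - 3)² = 6 + (-7)² = 6 + 49 = 55)
v = 55 (v = 55 + ((6*0)/(-3))*3 = 55 + (0*(-⅓))*3 = 55 + 0*3 = 55 + 0 = 55)
V - v = 120 - 1*55 = 120 - 55 = 65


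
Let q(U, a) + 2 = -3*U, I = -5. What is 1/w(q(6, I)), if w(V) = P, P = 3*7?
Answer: 1/21 ≈ 0.047619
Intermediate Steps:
q(U, a) = -2 - 3*U
P = 21
w(V) = 21
1/w(q(6, I)) = 1/21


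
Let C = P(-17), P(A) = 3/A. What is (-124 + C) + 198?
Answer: 1255/17 ≈ 73.823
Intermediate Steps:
C = -3/17 (C = 3/(-17) = 3*(-1/17) = -3/17 ≈ -0.17647)
(-124 + C) + 198 = (-124 - 3/17) + 198 = -2111/17 + 198 = 1255/17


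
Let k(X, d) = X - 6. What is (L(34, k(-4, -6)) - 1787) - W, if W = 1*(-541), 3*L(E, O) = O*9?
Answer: -1276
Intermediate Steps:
k(X, d) = -6 + X
L(E, O) = 3*O (L(E, O) = (O*9)/3 = (9*O)/3 = 3*O)
W = -541
(L(34, k(-4, -6)) - 1787) - W = (3*(-6 - 4) - 1787) - 1*(-541) = (3*(-10) - 1787) + 541 = (-30 - 1787) + 541 = -1817 + 541 = -1276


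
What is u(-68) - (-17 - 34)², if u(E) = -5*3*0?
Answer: -2601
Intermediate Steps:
u(E) = 0 (u(E) = -15*0 = 0)
u(-68) - (-17 - 34)² = 0 - (-17 - 34)² = 0 - 1*(-51)² = 0 - 1*2601 = 0 - 2601 = -2601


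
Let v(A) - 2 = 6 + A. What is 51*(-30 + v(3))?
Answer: -969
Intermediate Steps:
v(A) = 8 + A (v(A) = 2 + (6 + A) = 8 + A)
51*(-30 + v(3)) = 51*(-30 + (8 + 3)) = 51*(-30 + 11) = 51*(-19) = -969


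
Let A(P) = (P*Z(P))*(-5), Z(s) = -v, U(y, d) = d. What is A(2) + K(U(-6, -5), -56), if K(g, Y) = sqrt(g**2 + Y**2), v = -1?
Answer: -10 + sqrt(3161) ≈ 46.223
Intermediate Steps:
Z(s) = 1 (Z(s) = -1*(-1) = 1)
A(P) = -5*P (A(P) = (P*1)*(-5) = P*(-5) = -5*P)
K(g, Y) = sqrt(Y**2 + g**2)
A(2) + K(U(-6, -5), -56) = -5*2 + sqrt((-56)**2 + (-5)**2) = -10 + sqrt(3136 + 25) = -10 + sqrt(3161)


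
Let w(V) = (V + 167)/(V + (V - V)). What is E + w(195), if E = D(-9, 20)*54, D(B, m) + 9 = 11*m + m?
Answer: 2432792/195 ≈ 12476.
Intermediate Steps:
D(B, m) = -9 + 12*m (D(B, m) = -9 + (11*m + m) = -9 + 12*m)
w(V) = (167 + V)/V (w(V) = (167 + V)/(V + 0) = (167 + V)/V)
E = 12474 (E = (-9 + 12*20)*54 = (-9 + 240)*54 = 231*54 = 12474)
E + w(195) = 12474 + (167 + 195)/195 = 12474 + (1/195)*362 = 12474 + 362/195 = 2432792/195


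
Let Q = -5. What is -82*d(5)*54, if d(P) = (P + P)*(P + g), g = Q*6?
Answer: 1107000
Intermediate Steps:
g = -30 (g = -5*6 = -30)
d(P) = 2*P*(-30 + P) (d(P) = (P + P)*(P - 30) = (2*P)*(-30 + P) = 2*P*(-30 + P))
-82*d(5)*54 = -164*5*(-30 + 5)*54 = -164*5*(-25)*54 = -82*(-250)*54 = 20500*54 = 1107000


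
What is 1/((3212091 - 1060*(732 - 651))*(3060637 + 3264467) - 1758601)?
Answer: 1/19773734444423 ≈ 5.0572e-14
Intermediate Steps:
1/((3212091 - 1060*(732 - 651))*(3060637 + 3264467) - 1758601) = 1/((3212091 - 1060*81)*6325104 - 1758601) = 1/((3212091 - 85860)*6325104 - 1758601) = 1/(3126231*6325104 - 1758601) = 1/(19773736203024 - 1758601) = 1/19773734444423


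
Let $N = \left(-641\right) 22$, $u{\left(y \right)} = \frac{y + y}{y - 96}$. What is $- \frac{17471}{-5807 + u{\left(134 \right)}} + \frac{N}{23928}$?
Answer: $\frac{1064808229}{439473612} \approx 2.4229$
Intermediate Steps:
$u{\left(y \right)} = \frac{2 y}{-96 + y}$
$N = -14102$
$- \frac{17471}{-5807 + u{\left(134 \right)}} + \frac{N}{23928} = - \frac{17471}{-5807 + 2 \cdot 134 \frac{1}{-96 + 134}} - \frac{14102}{23928} = - \frac{17471}{-5807 + 2 \cdot 134 \cdot \frac{1}{38}} - \frac{7051}{11964} = - \frac{17471}{-5807 + \frac{134}{19}} - \frac{7051}{11964} = - \frac{17471}{- \frac{110199}{19}} - \frac{7051}{11964} = \left(-17471\right) \left(- \frac{19}{110199}\right) - \frac{7051}{11964} = \frac{331949}{110199} - \frac{7051}{11964} = \frac{1064808229}{439473612}$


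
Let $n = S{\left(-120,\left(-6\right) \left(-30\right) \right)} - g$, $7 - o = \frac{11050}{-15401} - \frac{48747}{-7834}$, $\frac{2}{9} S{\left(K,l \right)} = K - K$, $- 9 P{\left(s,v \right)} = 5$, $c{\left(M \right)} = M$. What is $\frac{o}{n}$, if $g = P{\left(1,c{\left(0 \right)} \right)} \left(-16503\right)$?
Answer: $- \frac{541119573}{3318517692170} \approx -0.00016306$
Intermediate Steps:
$P{\left(s,v \right)} = - \frac{5}{9}$ ($P{\left(s,v \right)} = \left(- \frac{1}{9}\right) 5 = - \frac{5}{9}$)
$S{\left(K,l \right)} = 0$ ($S{\left(K,l \right)} = \frac{9 \left(K - K\right)}{2} = \frac{9}{2} \cdot 0 = 0$)
$g = \frac{27505}{3}$ ($g = \left(- \frac{5}{9}\right) \left(-16503\right) = \frac{27505}{3} \approx 9168.3$)
$o = \frac{180373191}{120651434}$ ($o = 7 - \left(\frac{11050}{-15401} - \frac{48747}{-7834}\right) = 7 - \left(11050 \left(- \frac{1}{15401}\right) - - \frac{48747}{7834}\right) = 7 - \left(- \frac{11050}{15401} + \frac{48747}{7834}\right) = 7 - \frac{664186847}{120651434} = \frac{180373191}{120651434} \approx 1.495$)
$n = - \frac{27505}{3}$ ($n = 0 - \frac{27505}{3} = - \frac{27505}{3} \approx -9168.3$)
$\frac{o}{n} = \frac{180373191}{120651434 \left(- \frac{27505}{3}\right)} = \frac{180373191}{120651434} \left(- \frac{3}{27505}\right) = - \frac{541119573}{3318517692170}$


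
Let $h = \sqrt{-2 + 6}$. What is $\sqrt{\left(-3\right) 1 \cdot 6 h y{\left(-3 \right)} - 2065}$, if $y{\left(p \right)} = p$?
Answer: $i \sqrt{1957} \approx 44.238 i$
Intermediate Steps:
$h = 2$ ($h = \sqrt{4} = 2$)
$\sqrt{\left(-3\right) 1 \cdot 6 h y{\left(-3 \right)} - 2065} = \sqrt{\left(-3\right) 1 \cdot 6 \cdot 2 \left(-3\right) - 2065} = \sqrt{\left(-3\right) 6 \cdot 2 \left(-3\right) - 2065} = \sqrt{\left(-18\right) 2 \left(-3\right) - 2065} = \sqrt{\left(-36\right) \left(-3\right) - 2065} = \sqrt{108 - 2065} = \sqrt{-1957} = i \sqrt{1957}$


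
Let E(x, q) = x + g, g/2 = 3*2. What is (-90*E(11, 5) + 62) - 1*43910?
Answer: -45918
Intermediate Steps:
g = 12 (g = 2*(3*2) = 2*6 = 12)
E(x, q) = 12 + x (E(x, q) = x + 12 = 12 + x)
(-90*E(11, 5) + 62) - 1*43910 = (-90*(12 + 11) + 62) - 1*43910 = (-90*23 + 62) - 43910 = (-2070 + 62) - 43910 = -2008 - 43910 = -45918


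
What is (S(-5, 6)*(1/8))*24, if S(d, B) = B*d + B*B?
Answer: 18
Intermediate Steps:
S(d, B) = B**2 + B*d (S(d, B) = B*d + B**2 = B**2 + B*d)
(S(-5, 6)*(1/8))*24 = ((6*(6 - 5))*(1/8))*24 = ((6*1)*(1*(1/8)))*24 = (6*(1/8))*24 = (3/4)*24 = 18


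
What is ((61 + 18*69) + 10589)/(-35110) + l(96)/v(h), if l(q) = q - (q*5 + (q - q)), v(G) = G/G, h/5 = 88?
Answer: -6747066/17555 ≈ -384.34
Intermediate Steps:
h = 440 (h = 5*88 = 440)
v(G) = 1
l(q) = -4*q (l(q) = q - (5*q + 0) = q - 5*q = -4*q)
((61 + 18*69) + 10589)/(-35110) + l(96)/v(h) = ((61 + 18*69) + 10589)/(-35110) - 4*96/1 = ((61 + 1242) + 10589)*(-1/35110) - 384*1 = (1303 + 10589)*(-1/35110) - 384 = 11892*(-1/35110) - 384 = -5946/17555 - 384 = -6747066/17555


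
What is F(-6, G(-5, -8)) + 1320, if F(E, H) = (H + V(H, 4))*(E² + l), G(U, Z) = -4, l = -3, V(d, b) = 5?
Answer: 1353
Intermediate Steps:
F(E, H) = (-3 + E²)*(5 + H) (F(E, H) = (H + 5)*(E² - 3) = (5 + H)*(-3 + E²) = (-3 + E²)*(5 + H))
F(-6, G(-5, -8)) + 1320 = (-15 - 3*(-4) + 5*(-6)² - 4*(-6)²) + 1320 = (-15 + 12 + 5*36 - 4*36) + 1320 = (-15 + 12 + 180 - 144) + 1320 = 33 + 1320 = 1353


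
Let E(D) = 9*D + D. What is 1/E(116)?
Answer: 1/1160 ≈ 0.00086207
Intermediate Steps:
E(D) = 10*D
1/E(116) = 1/(10*116) = 1/1160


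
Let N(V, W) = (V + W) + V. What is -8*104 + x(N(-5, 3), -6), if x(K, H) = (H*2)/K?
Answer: -5812/7 ≈ -830.29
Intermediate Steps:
N(V, W) = W + 2*V
x(K, H) = 2*H/K (x(K, H) = (2*H)/K = 2*H/K)
-8*104 + x(N(-5, 3), -6) = -8*104 + 2*(-6)/(3 + 2*(-5)) = -832 + 2*(-6)/(3 - 10) = -832 + 2*(-6)/(-7) = -832 + 2*(-6)*(-1/7) = -832 + 12/7 = -5812/7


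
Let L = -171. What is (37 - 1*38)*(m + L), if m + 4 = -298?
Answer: 473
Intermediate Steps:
m = -302 (m = -4 - 298 = -302)
(37 - 1*38)*(m + L) = (37 - 1*38)*(-302 - 171) = (37 - 38)*(-473) = -1*(-473) = 473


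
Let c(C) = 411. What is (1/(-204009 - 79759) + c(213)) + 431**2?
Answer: 52829656095/283768 ≈ 1.8617e+5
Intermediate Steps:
(1/(-204009 - 79759) + c(213)) + 431**2 = (1/(-204009 - 79759) + 411) + 431**2 = (1/(-283768) + 411) + 185761 = (-1/283768 + 411) + 185761 = 116628647/283768 + 185761 = 52829656095/283768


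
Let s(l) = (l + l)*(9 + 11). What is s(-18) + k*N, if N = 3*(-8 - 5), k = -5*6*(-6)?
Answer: -7740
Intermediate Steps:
s(l) = 40*l (s(l) = (2*l)*20 = 40*l)
k = 180 (k = -30*(-6) = 180)
N = -39 (N = 3*(-13) = -39)
s(-18) + k*N = 40*(-18) + 180*(-39) = -720 - 7020 = -7740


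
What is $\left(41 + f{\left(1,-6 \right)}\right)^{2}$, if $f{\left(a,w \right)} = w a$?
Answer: $1225$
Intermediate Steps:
$f{\left(a,w \right)} = a w$
$\left(41 + f{\left(1,-6 \right)}\right)^{2} = \left(41 + 1 \left(-6\right)\right)^{2} = \left(41 - 6\right)^{2} = 35^{2} = 1225$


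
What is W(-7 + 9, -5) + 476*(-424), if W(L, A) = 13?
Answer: -201811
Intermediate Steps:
W(-7 + 9, -5) + 476*(-424) = 13 + 476*(-424) = 13 - 201824 = -201811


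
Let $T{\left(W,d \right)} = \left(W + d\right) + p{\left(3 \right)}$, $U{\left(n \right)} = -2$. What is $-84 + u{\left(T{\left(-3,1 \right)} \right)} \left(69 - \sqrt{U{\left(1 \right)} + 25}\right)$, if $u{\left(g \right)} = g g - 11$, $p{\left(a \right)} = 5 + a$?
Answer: $1641 - 25 \sqrt{23} \approx 1521.1$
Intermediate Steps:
$T{\left(W,d \right)} = 8 + W + d$ ($T{\left(W,d \right)} = \left(W + d\right) + \left(5 + 3\right) = \left(W + d\right) + 8 = 8 + W + d$)
$u{\left(g \right)} = -11 + g^{2}$ ($u{\left(g \right)} = g^{2} - 11 = -11 + g^{2}$)
$-84 + u{\left(T{\left(-3,1 \right)} \right)} \left(69 - \sqrt{U{\left(1 \right)} + 25}\right) = -84 + \left(-11 + \left(8 - 3 + 1\right)^{2}\right) \left(69 - \sqrt{-2 + 25}\right) = -84 + \left(-11 + 6^{2}\right) \left(69 - \sqrt{23}\right) = -84 + \left(-11 + 36\right) \left(69 - \sqrt{23}\right) = -84 + 25 \left(69 - \sqrt{23}\right) = -84 + \left(1725 - 25 \sqrt{23}\right) = 1641 - 25 \sqrt{23}$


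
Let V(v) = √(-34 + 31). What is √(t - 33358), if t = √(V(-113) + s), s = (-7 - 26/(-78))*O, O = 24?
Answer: √(-33358 + √(-160 + I*√3)) ≈ 0.0346 + 182.64*I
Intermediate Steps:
V(v) = I*√3 (V(v) = √(-3) = I*√3)
s = -160 (s = (-7 - 26/(-78))*24 = (-7 - 26*(-1/78))*24 = (-7 + ⅓)*24 = -20/3*24 = -160)
t = √(-160 + I*√3) (t = √(I*√3 - 160) = √(-160 + I*√3) ≈ 0.06846 + 12.649*I)
√(t - 33358) = √(√(-160 + I*√3) - 33358) = √(-33358 + √(-160 + I*√3))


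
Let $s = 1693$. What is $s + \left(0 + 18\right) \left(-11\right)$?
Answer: $1495$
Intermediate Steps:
$s + \left(0 + 18\right) \left(-11\right) = 1693 + \left(0 + 18\right) \left(-11\right) = 1693 + 18 \left(-11\right) = 1693 - 198 = 1495$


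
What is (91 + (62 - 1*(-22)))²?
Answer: 30625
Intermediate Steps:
(91 + (62 - 1*(-22)))² = (91 + (62 + 22))² = (91 + 84)² = 175² = 30625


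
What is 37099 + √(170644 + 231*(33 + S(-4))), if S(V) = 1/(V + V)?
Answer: 37099 + √2851810/4 ≈ 37521.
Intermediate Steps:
S(V) = 1/(2*V)
37099 + √(170644 + 231*(33 + S(-4))) = 37099 + √(170644 + 231*(33 + (½)/(-4))) = 37099 + √(170644 + 231*(33 + (½)*(-¼))) = 37099 + √(170644 + 231*(33 - ⅛)) = 37099 + √(170644 + 231*(263/8)) = 37099 + √(170644 + 60753/8) = 37099 + √(1425905/8) = 37099 + √2851810/4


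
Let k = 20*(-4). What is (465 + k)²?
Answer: 148225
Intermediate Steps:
k = -80
(465 + k)² = (465 - 80)² = 385² = 148225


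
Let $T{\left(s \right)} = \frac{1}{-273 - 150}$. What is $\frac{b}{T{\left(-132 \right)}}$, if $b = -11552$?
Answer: $4886496$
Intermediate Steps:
$T{\left(s \right)} = - \frac{1}{423}$ ($T{\left(s \right)} = \frac{1}{-423} = - \frac{1}{423}$)
$\frac{b}{T{\left(-132 \right)}} = - \frac{11552}{- \frac{1}{423}} = \left(-11552\right) \left(-423\right) = 4886496$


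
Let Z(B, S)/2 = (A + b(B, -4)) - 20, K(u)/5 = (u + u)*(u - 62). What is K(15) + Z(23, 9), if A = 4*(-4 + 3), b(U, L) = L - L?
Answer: -7098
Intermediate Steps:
K(u) = 10*u*(-62 + u) (K(u) = 5*((u + u)*(u - 62)) = 5*((2*u)*(-62 + u)) = 5*(2*u*(-62 + u)) = 10*u*(-62 + u))
b(U, L) = 0
A = -4 (A = 4*(-1) = -4)
Z(B, S) = -48 (Z(B, S) = 2*((-4 + 0) - 20) = 2*(-4 - 20) = 2*(-24) = -48)
K(15) + Z(23, 9) = 10*15*(-62 + 15) - 48 = 10*15*(-47) - 48 = -7050 - 48 = -7098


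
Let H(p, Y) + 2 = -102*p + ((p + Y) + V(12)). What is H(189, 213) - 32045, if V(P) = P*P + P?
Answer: -50767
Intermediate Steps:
V(P) = P + P² (V(P) = P² + P = P + P²)
H(p, Y) = 154 + Y - 101*p (H(p, Y) = -2 + (-102*p + ((p + Y) + 12*(1 + 12))) = -2 + (-102*p + ((Y + p) + 12*13)) = -2 + (-102*p + ((Y + p) + 156)) = -2 + (-102*p + (156 + Y + p)) = -2 + (156 + Y - 101*p) = 154 + Y - 101*p)
H(189, 213) - 32045 = (154 + 213 - 101*189) - 32045 = (154 + 213 - 19089) - 32045 = -18722 - 32045 = -50767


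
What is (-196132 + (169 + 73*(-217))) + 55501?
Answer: -156303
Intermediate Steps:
(-196132 + (169 + 73*(-217))) + 55501 = (-196132 + (169 - 15841)) + 55501 = (-196132 - 15672) + 55501 = -211804 + 55501 = -156303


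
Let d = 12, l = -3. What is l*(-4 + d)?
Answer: -24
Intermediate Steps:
l*(-4 + d) = -3*(-4 + 12) = -3*8 = -24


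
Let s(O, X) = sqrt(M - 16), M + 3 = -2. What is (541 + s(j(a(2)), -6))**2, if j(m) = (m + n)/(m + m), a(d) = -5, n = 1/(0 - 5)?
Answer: (541 + I*sqrt(21))**2 ≈ 2.9266e+5 + 4958.0*I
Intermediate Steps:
n = -1/5 (n = 1/(-5) = -1/5 ≈ -0.20000)
M = -5 (M = -3 - 2 = -5)
j(m) = (-1/5 + m)/(2*m) (j(m) = (m - 1/5)/(m + m) = (-1/5 + m)/((2*m)) = (-1/5 + m)*(1/(2*m)) = (-1/5 + m)/(2*m))
s(O, X) = I*sqrt(21) (s(O, X) = sqrt(-5 - 16) = sqrt(-21) = I*sqrt(21))
(541 + s(j(a(2)), -6))**2 = (541 + I*sqrt(21))**2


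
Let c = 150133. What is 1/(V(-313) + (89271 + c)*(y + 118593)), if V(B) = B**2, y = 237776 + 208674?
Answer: 1/135273652341 ≈ 7.3924e-12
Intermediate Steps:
y = 446450
1/(V(-313) + (89271 + c)*(y + 118593)) = 1/((-313)**2 + (89271 + 150133)*(446450 + 118593)) = 1/(97969 + 239404*565043) = 1/(97969 + 135273554372) = 1/135273652341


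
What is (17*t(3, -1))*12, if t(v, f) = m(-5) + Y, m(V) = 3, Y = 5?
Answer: 1632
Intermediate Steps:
t(v, f) = 8 (t(v, f) = 3 + 5 = 8)
(17*t(3, -1))*12 = (17*8)*12 = 136*12 = 1632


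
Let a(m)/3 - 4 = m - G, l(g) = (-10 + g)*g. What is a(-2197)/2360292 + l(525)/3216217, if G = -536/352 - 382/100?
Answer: 226253869588209/2783444126966800 ≈ 0.081286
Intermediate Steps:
G = -5877/1100 (G = -536*1/352 - 382*1/100 = -67/44 - 191/50 = -5877/1100 ≈ -5.3427)
l(g) = g*(-10 + g)
a(m) = 30831/1100 + 3*m (a(m) = 12 + 3*(m - 1*(-5877/1100)) = 12 + 3*(m + 5877/1100) = 12 + 3*(5877/1100 + m) = 12 + (17631/1100 + 3*m) = 30831/1100 + 3*m)
a(-2197)/2360292 + l(525)/3216217 = (30831/1100 + 3*(-2197))/2360292 + (525*(-10 + 525))/3216217 = (30831/1100 - 6591)*(1/2360292) + (525*515)*(1/3216217) = -7219269/1100*1/2360292 + 270375*(1/3216217) = -2406423/865440400 + 270375/3216217 = 226253869588209/2783444126966800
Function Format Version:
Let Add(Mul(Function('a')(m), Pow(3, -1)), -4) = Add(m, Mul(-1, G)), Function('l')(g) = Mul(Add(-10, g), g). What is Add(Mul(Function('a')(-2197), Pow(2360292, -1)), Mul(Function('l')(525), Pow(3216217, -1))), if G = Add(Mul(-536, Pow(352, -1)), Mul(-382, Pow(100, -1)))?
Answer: Rational(226253869588209, 2783444126966800) ≈ 0.081286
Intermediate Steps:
G = Rational(-5877, 1100) (G = Add(Mul(-536, Rational(1, 352)), Mul(-382, Rational(1, 100))) = Add(Rational(-67, 44), Rational(-191, 50)) = Rational(-5877, 1100) ≈ -5.3427)
Function('l')(g) = Mul(g, Add(-10, g))
Function('a')(m) = Add(Rational(30831, 1100), Mul(3, m)) (Function('a')(m) = Add(12, Mul(3, Add(m, Mul(-1, Rational(-5877, 1100))))) = Add(12, Mul(3, Add(m, Rational(5877, 1100)))) = Add(12, Mul(3, Add(Rational(5877, 1100), m))) = Add(12, Add(Rational(17631, 1100), Mul(3, m))) = Add(Rational(30831, 1100), Mul(3, m)))
Add(Mul(Function('a')(-2197), Pow(2360292, -1)), Mul(Function('l')(525), Pow(3216217, -1))) = Add(Mul(Add(Rational(30831, 1100), Mul(3, -2197)), Pow(2360292, -1)), Mul(Mul(525, Add(-10, 525)), Pow(3216217, -1))) = Add(Mul(Add(Rational(30831, 1100), -6591), Rational(1, 2360292)), Mul(Mul(525, 515), Rational(1, 3216217))) = Add(Mul(Rational(-7219269, 1100), Rational(1, 2360292)), Mul(270375, Rational(1, 3216217))) = Add(Rational(-2406423, 865440400), Rational(270375, 3216217)) = Rational(226253869588209, 2783444126966800)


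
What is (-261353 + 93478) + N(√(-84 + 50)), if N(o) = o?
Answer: -167875 + I*√34 ≈ -1.6788e+5 + 5.831*I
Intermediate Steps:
(-261353 + 93478) + N(√(-84 + 50)) = (-261353 + 93478) + √(-84 + 50) = -167875 + √(-34) = -167875 + I*√34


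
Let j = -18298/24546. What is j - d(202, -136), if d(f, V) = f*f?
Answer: -500796641/12273 ≈ -40805.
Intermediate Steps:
j = -9149/12273 (j = -18298*1/24546 = -9149/12273 ≈ -0.74546)
d(f, V) = f**2
j - d(202, -136) = -9149/12273 - 1*202**2 = -9149/12273 - 1*40804 = -9149/12273 - 40804 = -500796641/12273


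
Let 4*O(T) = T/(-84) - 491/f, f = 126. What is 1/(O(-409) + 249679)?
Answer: 144/35953811 ≈ 4.0051e-6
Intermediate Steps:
O(T) = -491/504 - T/336 (O(T) = (T/(-84) - 491/126)/4 = (T*(-1/84) - 491*1/126)/4 = (-T/84 - 491/126)/4 = (-491/126 - T/84)/4 = -491/504 - T/336)
1/(O(-409) + 249679) = 1/((-491/504 - 1/336*(-409)) + 249679) = 1/((-491/504 + 409/336) + 249679) = 1/(35/144 + 249679) = 1/(35953811/144) = 144/35953811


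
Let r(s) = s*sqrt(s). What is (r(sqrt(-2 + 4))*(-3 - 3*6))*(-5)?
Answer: 105*2**(3/4) ≈ 176.59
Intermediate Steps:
r(s) = s**(3/2)
(r(sqrt(-2 + 4))*(-3 - 3*6))*(-5) = ((sqrt(-2 + 4))**(3/2)*(-3 - 3*6))*(-5) = ((sqrt(2))**(3/2)*(-3 - 18))*(-5) = (2**(3/4)*(-21))*(-5) = -21*2**(3/4)*(-5) = 105*2**(3/4)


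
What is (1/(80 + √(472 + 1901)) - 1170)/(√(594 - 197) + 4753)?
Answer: (-93599 - 1170*√2373)/((80 + √2373)*(4753 + √397)) ≈ -0.24513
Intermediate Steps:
(1/(80 + √(472 + 1901)) - 1170)/(√(594 - 197) + 4753) = (1/(80 + √2373) - 1170)/(√397 + 4753) = (-1170 + 1/(80 + √2373))/(4753 + √397)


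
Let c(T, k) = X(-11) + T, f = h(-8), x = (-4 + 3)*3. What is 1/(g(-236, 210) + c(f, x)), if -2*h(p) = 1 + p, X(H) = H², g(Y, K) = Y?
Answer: -2/223 ≈ -0.0089686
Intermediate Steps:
x = -3 (x = -1*3 = -3)
h(p) = -½ - p/2 (h(p) = -(1 + p)/2 = -½ - p/2)
f = 7/2 (f = -½ - ½*(-8) = -½ + 4 = 7/2 ≈ 3.5000)
c(T, k) = 121 + T (c(T, k) = (-11)² + T = 121 + T)
1/(g(-236, 210) + c(f, x)) = 1/(-236 + (121 + 7/2)) = 1/(-236 + 249/2) = 1/(-223/2) = -2/223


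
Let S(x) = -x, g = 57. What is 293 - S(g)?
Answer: 350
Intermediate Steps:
293 - S(g) = 293 - (-1)*57 = 293 - 1*(-57) = 293 + 57 = 350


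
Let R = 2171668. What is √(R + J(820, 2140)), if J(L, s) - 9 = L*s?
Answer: √3926477 ≈ 1981.5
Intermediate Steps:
J(L, s) = 9 + L*s
√(R + J(820, 2140)) = √(2171668 + (9 + 820*2140)) = √(2171668 + (9 + 1754800)) = √(2171668 + 1754809) = √3926477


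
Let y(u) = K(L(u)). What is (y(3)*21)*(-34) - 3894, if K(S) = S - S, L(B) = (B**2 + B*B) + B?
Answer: -3894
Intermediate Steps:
L(B) = B + 2*B**2 (L(B) = (B**2 + B**2) + B = 2*B**2 + B = B + 2*B**2)
K(S) = 0
y(u) = 0
(y(3)*21)*(-34) - 3894 = (0*21)*(-34) - 3894 = 0*(-34) - 3894 = 0 - 3894 = -3894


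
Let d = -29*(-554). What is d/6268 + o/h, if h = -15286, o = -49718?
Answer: 139304325/23953162 ≈ 5.8157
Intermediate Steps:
d = 16066
d/6268 + o/h = 16066/6268 - 49718/(-15286) = 16066*(1/6268) - 49718*(-1/15286) = 8033/3134 + 24859/7643 = 139304325/23953162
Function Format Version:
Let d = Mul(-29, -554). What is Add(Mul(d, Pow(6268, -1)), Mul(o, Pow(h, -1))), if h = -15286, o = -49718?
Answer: Rational(139304325, 23953162) ≈ 5.8157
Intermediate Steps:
d = 16066
Add(Mul(d, Pow(6268, -1)), Mul(o, Pow(h, -1))) = Add(Mul(16066, Pow(6268, -1)), Mul(-49718, Pow(-15286, -1))) = Add(Mul(16066, Rational(1, 6268)), Mul(-49718, Rational(-1, 15286))) = Add(Rational(8033, 3134), Rational(24859, 7643)) = Rational(139304325, 23953162)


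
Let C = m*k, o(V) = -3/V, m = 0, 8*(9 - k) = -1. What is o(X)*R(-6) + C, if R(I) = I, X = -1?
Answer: -18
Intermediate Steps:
k = 73/8 (k = 9 - ⅛*(-1) = 9 + ⅛ = 73/8 ≈ 9.1250)
C = 0 (C = 0*(73/8) = 0)
o(X)*R(-6) + C = -3/(-1)*(-6) + 0 = -3*(-1)*(-6) + 0 = 3*(-6) + 0 = -18 + 0 = -18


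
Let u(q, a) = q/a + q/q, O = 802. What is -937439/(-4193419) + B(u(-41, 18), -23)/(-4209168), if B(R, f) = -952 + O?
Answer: 657744542267/2941800844232 ≈ 0.22359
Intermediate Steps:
u(q, a) = 1 + q/a (u(q, a) = q/a + 1 = 1 + q/a)
B(R, f) = -150 (B(R, f) = -952 + 802 = -150)
-937439/(-4193419) + B(u(-41, 18), -23)/(-4209168) = -937439/(-4193419) - 150/(-4209168) = -937439*(-1/4193419) - 150*(-1/4209168) = 937439/4193419 + 25/701528 = 657744542267/2941800844232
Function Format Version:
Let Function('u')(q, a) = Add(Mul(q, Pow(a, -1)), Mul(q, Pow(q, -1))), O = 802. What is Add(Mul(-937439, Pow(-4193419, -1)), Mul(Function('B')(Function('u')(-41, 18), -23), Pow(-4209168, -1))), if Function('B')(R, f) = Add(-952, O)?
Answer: Rational(657744542267, 2941800844232) ≈ 0.22359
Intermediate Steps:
Function('u')(q, a) = Add(1, Mul(q, Pow(a, -1))) (Function('u')(q, a) = Add(Mul(q, Pow(a, -1)), 1) = Add(1, Mul(q, Pow(a, -1))))
Function('B')(R, f) = -150 (Function('B')(R, f) = Add(-952, 802) = -150)
Add(Mul(-937439, Pow(-4193419, -1)), Mul(Function('B')(Function('u')(-41, 18), -23), Pow(-4209168, -1))) = Add(Mul(-937439, Pow(-4193419, -1)), Mul(-150, Pow(-4209168, -1))) = Add(Mul(-937439, Rational(-1, 4193419)), Mul(-150, Rational(-1, 4209168))) = Add(Rational(937439, 4193419), Rational(25, 701528)) = Rational(657744542267, 2941800844232)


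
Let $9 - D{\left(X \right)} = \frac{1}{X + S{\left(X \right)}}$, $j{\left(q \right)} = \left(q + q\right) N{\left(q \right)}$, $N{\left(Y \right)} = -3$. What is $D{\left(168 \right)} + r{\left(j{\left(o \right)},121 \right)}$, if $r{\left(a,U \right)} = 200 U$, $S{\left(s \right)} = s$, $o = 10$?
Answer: $\frac{8134223}{336} \approx 24209.0$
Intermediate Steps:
$j{\left(q \right)} = - 6 q$ ($j{\left(q \right)} = \left(q + q\right) \left(-3\right) = 2 q \left(-3\right) = - 6 q$)
$D{\left(X \right)} = 9 - \frac{1}{2 X}$ ($D{\left(X \right)} = 9 - \frac{1}{X + X} = 9 - \frac{1}{2 X}$)
$D{\left(168 \right)} + r{\left(j{\left(o \right)},121 \right)} = \left(9 - \frac{1}{2 \cdot 168}\right) + 200 \cdot 121 = \left(9 - \frac{1}{336}\right) + 24200 = \frac{3023}{336} + 24200 = \frac{8134223}{336}$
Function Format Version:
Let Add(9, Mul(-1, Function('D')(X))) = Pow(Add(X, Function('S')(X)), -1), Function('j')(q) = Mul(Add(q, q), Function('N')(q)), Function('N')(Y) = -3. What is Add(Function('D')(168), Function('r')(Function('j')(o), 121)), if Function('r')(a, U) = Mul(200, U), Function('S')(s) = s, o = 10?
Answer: Rational(8134223, 336) ≈ 24209.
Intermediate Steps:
Function('j')(q) = Mul(-6, q) (Function('j')(q) = Mul(Add(q, q), -3) = Mul(Mul(2, q), -3) = Mul(-6, q))
Function('D')(X) = Add(9, Mul(Rational(-1, 2), Pow(X, -1))) (Function('D')(X) = Add(9, Mul(-1, Pow(Add(X, X), -1))) = Add(9, Mul(-1, Pow(Mul(2, X), -1))) = Add(9, Mul(-1, Mul(Rational(1, 2), Pow(X, -1)))) = Add(9, Mul(Rational(-1, 2), Pow(X, -1))))
Add(Function('D')(168), Function('r')(Function('j')(o), 121)) = Add(Add(9, Mul(Rational(-1, 2), Pow(168, -1))), Mul(200, 121)) = Add(Add(9, Mul(Rational(-1, 2), Rational(1, 168))), 24200) = Add(Add(9, Rational(-1, 336)), 24200) = Add(Rational(3023, 336), 24200) = Rational(8134223, 336)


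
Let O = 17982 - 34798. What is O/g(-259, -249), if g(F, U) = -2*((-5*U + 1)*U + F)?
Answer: -8408/310513 ≈ -0.027078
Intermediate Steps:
g(F, U) = -2*F - 2*U*(1 - 5*U) (g(F, U) = -2*((1 - 5*U)*U + F) = -2*(U*(1 - 5*U) + F) = -2*(F + U*(1 - 5*U)) = -2*F - 2*U*(1 - 5*U))
O = -16816
O/g(-259, -249) = -16816/(-2*(-259) - 2*(-249) + 10*(-249)**2) = -16816/(518 + 498 + 10*62001) = -16816/(518 + 498 + 620010) = -16816/621026 = -16816*1/621026 = -8408/310513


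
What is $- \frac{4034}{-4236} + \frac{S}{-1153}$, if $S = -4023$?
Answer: $\frac{10846315}{2442054} \approx 4.4415$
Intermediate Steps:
$- \frac{4034}{-4236} + \frac{S}{-1153} = - \frac{4034}{-4236} - \frac{4023}{-1153} = \left(-4034\right) \left(- \frac{1}{4236}\right) - - \frac{4023}{1153} = \frac{2017}{2118} + \frac{4023}{1153} = \frac{10846315}{2442054}$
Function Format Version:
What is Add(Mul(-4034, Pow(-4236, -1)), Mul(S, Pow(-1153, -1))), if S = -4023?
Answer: Rational(10846315, 2442054) ≈ 4.4415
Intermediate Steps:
Add(Mul(-4034, Pow(-4236, -1)), Mul(S, Pow(-1153, -1))) = Add(Mul(-4034, Pow(-4236, -1)), Mul(-4023, Pow(-1153, -1))) = Add(Mul(-4034, Rational(-1, 4236)), Mul(-4023, Rational(-1, 1153))) = Add(Rational(2017, 2118), Rational(4023, 1153)) = Rational(10846315, 2442054)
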